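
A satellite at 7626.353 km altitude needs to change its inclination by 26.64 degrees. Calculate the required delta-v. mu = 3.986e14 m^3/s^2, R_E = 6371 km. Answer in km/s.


r = 13997.3530 km = 1.3997353e+07 m
V = sqrt(mu/r) = 5336.3670 m/s
di = 26.64 deg = 0.4649557 rad
dV = 2*V*sin(di/2) = 2*5336.3670*sin(0.2324779)
dV = 2458.8851 m/s = 2.4589 km/s

2.4589 km/s


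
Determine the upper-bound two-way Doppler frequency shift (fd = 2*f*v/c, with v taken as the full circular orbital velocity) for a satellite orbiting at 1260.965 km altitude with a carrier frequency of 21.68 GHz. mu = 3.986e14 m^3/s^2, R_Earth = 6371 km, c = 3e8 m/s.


r = 7.631965e+06 m
v = sqrt(mu/r) = 7226.8737 m/s (worst-case radial velocity)
f = 21.68 GHz = 2.168e+10 Hz
fd = 2*f*v/c = 2*2.168e+10*7226.8737/3.0e+08
fd = 1.0445241e+06 Hz

1.0445e+06 Hz


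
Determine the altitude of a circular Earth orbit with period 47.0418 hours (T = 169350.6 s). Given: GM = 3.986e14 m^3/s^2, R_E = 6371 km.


T = 169350.6 s
r = (mu*T^2/(4*pi^2))^(1/3) = (3.986e14 * 169350.6^2 / (4*pi^2))^(1/3)
r = 6.61582e+07 m = 66158.1998 km
alt = r - R_E = 66158.1998 - 6371 = 59787.1998 km

59787.1998 km


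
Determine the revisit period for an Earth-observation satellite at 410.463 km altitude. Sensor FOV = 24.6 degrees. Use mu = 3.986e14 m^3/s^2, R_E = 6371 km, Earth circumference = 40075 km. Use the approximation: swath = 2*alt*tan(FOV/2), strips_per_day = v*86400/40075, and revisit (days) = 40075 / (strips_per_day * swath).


swath = 2*410.463*tan(0.2146755) = 178.9908 km
v = sqrt(mu/r) = 7666.6732 m/s = 7.6667 km/s
strips/day = v*86400/40075 = 7.6667*86400/40075 = 16.5290
coverage/day = strips * swath = 16.5290 * 178.9908 = 2958.5431 km
revisit = 40075 / 2958.5431 = 13.5455 days

13.5455 days


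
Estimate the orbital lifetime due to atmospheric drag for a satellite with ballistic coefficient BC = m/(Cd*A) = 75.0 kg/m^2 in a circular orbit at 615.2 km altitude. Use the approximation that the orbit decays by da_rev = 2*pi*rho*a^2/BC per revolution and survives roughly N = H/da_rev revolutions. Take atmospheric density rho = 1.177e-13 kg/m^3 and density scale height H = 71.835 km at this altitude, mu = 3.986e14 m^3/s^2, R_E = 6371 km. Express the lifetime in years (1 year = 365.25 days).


a = R_E + alt = 6986.2000 km = 6.9862e+06 m
da_rev = 2*pi*rho*a^2/BC = 2*pi*1.177e-13*(6.9862e+06)^2/75.0 = 0.481257041 m per revolution
N = H/da_rev = 71835.0000 m / 0.481257041 m = 149265.3486 revolutions
P = 2*pi*sqrt(a^3/mu) = 5811.2926 s
lifetime = N*P = 149265.3486 * 5811.2926 = 8.6742462e+08 s = 10039.6368 days
years = 10039.6368 / 365.25 = 27.4870 years

27.4870 years


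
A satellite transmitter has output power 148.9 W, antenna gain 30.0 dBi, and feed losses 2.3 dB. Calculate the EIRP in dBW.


Pt = 148.9 W = 21.7289 dBW
EIRP = Pt_dBW + Gt - losses = 21.7289 + 30.0 - 2.3 = 49.4289 dBW

49.4289 dBW


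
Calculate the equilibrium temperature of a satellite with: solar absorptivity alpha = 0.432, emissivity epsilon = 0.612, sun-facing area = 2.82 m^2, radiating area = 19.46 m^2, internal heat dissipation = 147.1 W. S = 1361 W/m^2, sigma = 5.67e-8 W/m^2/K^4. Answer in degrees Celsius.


Numerator = alpha*S*A_sun + Q_int = 0.432*1361*2.82 + 147.1 = 1805.1246 W
Denominator = eps*sigma*A_rad = 0.612*5.67e-8*19.46 = 6.7526978e-07 W/K^4
T^4 = 2.6731903e+09 K^4
T = 227.3827 K = -45.7673 C

-45.7673 degrees Celsius


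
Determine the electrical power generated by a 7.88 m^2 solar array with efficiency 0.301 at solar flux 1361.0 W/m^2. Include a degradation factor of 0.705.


P = area * eta * S * degradation
P = 7.88 * 0.301 * 1361.0 * 0.705
P = 2275.8307 W

2275.8307 W


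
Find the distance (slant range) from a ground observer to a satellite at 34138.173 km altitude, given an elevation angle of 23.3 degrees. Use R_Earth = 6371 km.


h = 34138.173 km, el = 23.3 deg
d = -R_E*sin(el) + sqrt((R_E*sin(el))^2 + 2*R_E*h + h^2)
d = -6371.0000*sin(0.4066617) + sqrt((6371.0000*0.3955455)^2 + 2*6371.0000*34138.173 + 34138.173^2)
d = 37564.3152 km

37564.3152 km


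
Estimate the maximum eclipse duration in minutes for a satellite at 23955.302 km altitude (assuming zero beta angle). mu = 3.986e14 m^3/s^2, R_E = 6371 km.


r = 30326.3020 km
T = 875.9698 min
Eclipse fraction = arcsin(R_E/r)/pi = arcsin(6371.0000/30326.3020)/pi
= arcsin(0.2100817)/pi = 0.06737299
Eclipse duration = 0.06737299 * 875.9698 = 59.0167 min

59.0167 minutes


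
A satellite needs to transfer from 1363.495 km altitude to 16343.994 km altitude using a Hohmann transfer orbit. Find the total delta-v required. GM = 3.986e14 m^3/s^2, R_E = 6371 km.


r1 = 7734.4950 km = 7.734495e+06 m
r2 = 22714.9940 km = 2.2714994e+07 m
dv1 = sqrt(mu/r1)*(sqrt(2*r2/(r1+r2)) - 1) = 1589.8616 m/s
dv2 = sqrt(mu/r2)*(1 - sqrt(2*r1/(r1+r2))) = 1203.2699 m/s
total dv = |dv1| + |dv2| = 1589.8616 + 1203.2699 = 2793.1315 m/s = 2.7931 km/s

2.7931 km/s


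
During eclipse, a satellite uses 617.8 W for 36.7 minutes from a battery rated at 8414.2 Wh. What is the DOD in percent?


E_used = P * t / 60 = 617.8 * 36.7 / 60 = 377.8877 Wh
DOD = E_used / E_total * 100 = 377.8877 / 8414.2 * 100
DOD = 4.4911 %

4.4911 %


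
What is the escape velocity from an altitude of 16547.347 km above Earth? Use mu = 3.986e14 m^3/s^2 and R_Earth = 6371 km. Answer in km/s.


r = 6371.0 + 16547.347 = 22918.3470 km = 2.2918347e+07 m
v_esc = sqrt(2*mu/r) = sqrt(2*3.986e14 / 2.2918347e+07)
v_esc = 5897.8266 m/s = 5.8978 km/s

5.8978 km/s


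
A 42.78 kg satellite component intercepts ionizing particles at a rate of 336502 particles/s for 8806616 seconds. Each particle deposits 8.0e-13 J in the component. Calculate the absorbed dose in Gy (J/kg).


Total energy deposited = rate * time * E_per
  = 336502 * 8806616 * 8.0e-13 = 2.3708 J
Dose = E_total / mass = 2.3708 / 42.78
Dose = 0.05541737 Gy

0.0554 Gy


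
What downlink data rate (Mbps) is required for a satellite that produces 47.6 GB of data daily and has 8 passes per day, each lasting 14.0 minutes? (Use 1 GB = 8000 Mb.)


total contact time = 8 * 14.0 * 60 = 6720.0000 s
data = 47.6 GB = 380800.0000 Mb
rate = 380800.0000 / 6720.0000 = 56.6667 Mbps

56.6667 Mbps


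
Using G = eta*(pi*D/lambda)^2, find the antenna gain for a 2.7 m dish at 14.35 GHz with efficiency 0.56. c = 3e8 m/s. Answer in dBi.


lambda = c/f = 3e8 / 1.435e+10 = 0.02090592 m
G = eta*(pi*D/lambda)^2 = 0.56*(pi*2.7/0.02090592)^2
G = 92188.4671 (linear)
G = 10*log10(92188.4671) = 49.6468 dBi

49.6468 dBi


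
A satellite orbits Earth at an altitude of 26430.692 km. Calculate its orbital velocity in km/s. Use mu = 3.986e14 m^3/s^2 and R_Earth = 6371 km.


r = R_E + alt = 6371.0 + 26430.692 = 32801.6920 km = 3.2801692e+07 m
v = sqrt(mu/r) = sqrt(3.986e14 / 3.2801692e+07) = 3485.9449 m/s = 3.4859 km/s

3.4859 km/s


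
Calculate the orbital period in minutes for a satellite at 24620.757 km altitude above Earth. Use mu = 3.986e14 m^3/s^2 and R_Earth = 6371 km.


r = 30991.7570 km = 3.0991757e+07 m
T = 2*pi*sqrt(r^3/mu) = 2*pi*sqrt(2.9767242e+22 / 3.986e14)
T = 54297.5856 s = 904.9598 min

904.9598 minutes


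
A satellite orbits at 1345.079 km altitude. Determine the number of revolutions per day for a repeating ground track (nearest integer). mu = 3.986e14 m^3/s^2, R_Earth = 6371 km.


r = 7.716079e+06 m
T = 2*pi*sqrt(r^3/mu) = 6745.3769 s = 112.4229 min
revs/day = 1440 / 112.4229 = 12.8088
Rounded: 13 revolutions per day

13 revolutions per day


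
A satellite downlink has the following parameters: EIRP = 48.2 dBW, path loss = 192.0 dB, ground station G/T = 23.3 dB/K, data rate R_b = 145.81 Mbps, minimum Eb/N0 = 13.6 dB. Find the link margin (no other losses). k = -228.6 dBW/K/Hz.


C/N0 = EIRP - FSPL + G/T - k = 48.2 - 192.0 + 23.3 - (-228.6)
C/N0 = 108.1000 dB-Hz
R_b = 145.81 Mbps = 1.4581e+08 bps -> 10*log10(R_b) = 81.6379 dB-Hz
Eb/N0 = C/N0 - 10*log10(R_b) = 108.1000 - 81.6379 = 26.4621 dB
Margin = Eb/N0 - Eb/N0_req = 26.4621 - 13.6 = 12.8621 dB (link closes)

12.8621 dB


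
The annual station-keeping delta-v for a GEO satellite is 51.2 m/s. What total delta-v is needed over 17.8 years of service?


dV = rate * years = 51.2 * 17.8
dV = 911.3600 m/s

911.3600 m/s


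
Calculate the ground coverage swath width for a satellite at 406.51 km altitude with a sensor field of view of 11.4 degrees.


FOV = 11.4 deg = 0.1989675 rad
swath = 2 * alt * tan(FOV/2) = 2 * 406.51 * tan(0.09948377)
swath = 2 * 406.51 * 0.09981327
swath = 81.1502 km

81.1502 km


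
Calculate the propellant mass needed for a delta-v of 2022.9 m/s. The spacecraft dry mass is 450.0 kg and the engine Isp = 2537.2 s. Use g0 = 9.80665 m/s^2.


ve = Isp * g0 = 2537.2 * 9.80665 = 24881.432380 m/s
mass ratio = exp(dv/ve) = exp(2022.9/24881.432380) = 1.08469798
m_prop = m_dry * (mr - 1) = 450.0 * (1.08469798 - 1)
m_prop = 38.1141 kg

38.1141 kg


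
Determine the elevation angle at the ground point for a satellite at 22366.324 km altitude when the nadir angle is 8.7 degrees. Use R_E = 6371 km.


r = R_E + alt = 28737.3240 km
Law of sines in the satellite / Earth-center / ground-point triangle:
  sin(nadir)/R_E = sin(90 + el)/r  =>  cos(el) = (r/R_E)*sin(nadir)
cos(el) = (28737.3240 / 6371.0000) * sin(8.7 deg) = 0.682284
el = arccos(0.682284) = 46.9776 deg
(Earth-central angle = 90 - nadir - el = 34.3224 deg)

46.9776 degrees


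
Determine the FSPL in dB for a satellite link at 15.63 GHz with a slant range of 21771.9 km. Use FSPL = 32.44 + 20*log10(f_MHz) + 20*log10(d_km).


f = 15.63 GHz = 15630.0000 MHz
d = 21771.9 km
FSPL = 32.44 + 20*log10(15630.0000) + 20*log10(21771.9)
FSPL = 32.44 + 83.8792 + 86.7579
FSPL = 203.0771 dB

203.0771 dB


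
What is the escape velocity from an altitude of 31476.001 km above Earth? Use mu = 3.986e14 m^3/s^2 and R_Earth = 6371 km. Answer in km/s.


r = 6371.0 + 31476.001 = 37847.0010 km = 3.7847001e+07 m
v_esc = sqrt(2*mu/r) = sqrt(2*3.986e14 / 3.7847001e+07)
v_esc = 4589.5268 m/s = 4.5895 km/s

4.5895 km/s


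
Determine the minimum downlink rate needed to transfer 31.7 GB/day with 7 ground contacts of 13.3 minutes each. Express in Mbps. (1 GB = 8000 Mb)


total contact time = 7 * 13.3 * 60 = 5586.0000 s
data = 31.7 GB = 253600.0000 Mb
rate = 253600.0000 / 5586.0000 = 45.3992 Mbps

45.3992 Mbps


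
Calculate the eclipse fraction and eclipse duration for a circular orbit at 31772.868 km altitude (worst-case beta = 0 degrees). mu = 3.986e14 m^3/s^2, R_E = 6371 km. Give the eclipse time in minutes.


r = 38143.8680 km
T = 1235.6545 min
Eclipse fraction = arcsin(R_E/r)/pi = arcsin(6371.0000/38143.8680)/pi
= arcsin(0.1670255)/pi = 0.05341623
Eclipse duration = 0.05341623 * 1235.6545 = 66.0040 min

66.0040 minutes


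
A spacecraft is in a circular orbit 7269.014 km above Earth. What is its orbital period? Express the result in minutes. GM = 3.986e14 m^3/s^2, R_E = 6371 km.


r = 13640.0140 km = 1.3640014e+07 m
T = 2*pi*sqrt(r^3/mu) = 2*pi*sqrt(2.5377244e+21 / 3.986e14)
T = 15853.8026 s = 264.2300 min

264.2300 minutes


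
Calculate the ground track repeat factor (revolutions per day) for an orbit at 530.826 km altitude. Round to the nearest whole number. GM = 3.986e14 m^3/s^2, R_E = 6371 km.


r = 6.901826e+06 m
T = 2*pi*sqrt(r^3/mu) = 5706.3346 s = 95.1056 min
revs/day = 1440 / 95.1056 = 15.1411
Rounded: 15 revolutions per day

15 revolutions per day


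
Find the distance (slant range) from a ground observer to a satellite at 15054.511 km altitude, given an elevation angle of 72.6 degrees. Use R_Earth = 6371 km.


h = 15054.511 km, el = 72.6 deg
d = -R_E*sin(el) + sqrt((R_E*sin(el))^2 + 2*R_E*h + h^2)
d = -6371.0000*sin(1.2671) + sqrt((6371.0000*0.9542403)^2 + 2*6371.0000*15054.511 + 15054.511^2)
d = 15261.1716 km

15261.1716 km


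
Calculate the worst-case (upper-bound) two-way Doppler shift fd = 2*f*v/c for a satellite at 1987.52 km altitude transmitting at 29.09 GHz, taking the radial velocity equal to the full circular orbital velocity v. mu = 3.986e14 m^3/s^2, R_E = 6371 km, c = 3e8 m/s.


r = 8.35852e+06 m
v = sqrt(mu/r) = 6905.6403 m/s (worst-case radial velocity)
f = 29.09 GHz = 2.909e+10 Hz
fd = 2*f*v/c = 2*2.909e+10*6905.6403/3.0e+08
fd = 1.3392338e+06 Hz

1.3392e+06 Hz


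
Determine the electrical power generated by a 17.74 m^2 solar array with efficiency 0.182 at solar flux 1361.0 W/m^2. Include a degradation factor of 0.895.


P = area * eta * S * degradation
P = 17.74 * 0.182 * 1361.0 * 0.895
P = 3932.8390 W

3932.8390 W


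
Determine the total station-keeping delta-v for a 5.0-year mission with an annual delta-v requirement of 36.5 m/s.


dV = rate * years = 36.5 * 5.0
dV = 182.5000 m/s

182.5000 m/s


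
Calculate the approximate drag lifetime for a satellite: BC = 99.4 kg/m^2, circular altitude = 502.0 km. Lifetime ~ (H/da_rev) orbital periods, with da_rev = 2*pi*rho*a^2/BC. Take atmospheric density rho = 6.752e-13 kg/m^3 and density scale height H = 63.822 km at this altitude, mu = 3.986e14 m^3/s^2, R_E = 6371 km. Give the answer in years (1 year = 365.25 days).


a = R_E + alt = 6873.0000 km = 6.873e+06 m
da_rev = 2*pi*rho*a^2/BC = 2*pi*6.752e-13*(6.873e+06)^2/99.4 = 2.016130 m per revolution
N = H/da_rev = 63822.0000 m / 2.016130 m = 31655.6915 revolutions
P = 2*pi*sqrt(a^3/mu) = 5670.6225 s
lifetime = N*P = 31655.6915 * 5670.6225 = 1.7950748e+08 s = 2077.6328 days
years = 2077.6328 / 365.25 = 5.6882 years

5.6882 years


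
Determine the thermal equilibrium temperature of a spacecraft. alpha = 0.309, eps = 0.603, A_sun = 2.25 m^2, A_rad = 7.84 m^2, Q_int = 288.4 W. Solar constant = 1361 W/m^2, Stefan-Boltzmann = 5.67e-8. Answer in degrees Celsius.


Numerator = alpha*S*A_sun + Q_int = 0.309*1361*2.25 + 288.4 = 1234.6352 W
Denominator = eps*sigma*A_rad = 0.603*5.67e-8*7.84 = 2.6805038e-07 W/K^4
T^4 = 4.605982e+09 K^4
T = 260.5137 K = -12.6363 C

-12.6363 degrees Celsius


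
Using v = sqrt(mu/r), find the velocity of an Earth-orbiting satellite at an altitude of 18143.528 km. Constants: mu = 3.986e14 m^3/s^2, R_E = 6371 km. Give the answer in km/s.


r = R_E + alt = 6371.0 + 18143.528 = 24514.5280 km = 2.4514528e+07 m
v = sqrt(mu/r) = sqrt(3.986e14 / 2.4514528e+07) = 4032.3375 m/s = 4.0323 km/s

4.0323 km/s


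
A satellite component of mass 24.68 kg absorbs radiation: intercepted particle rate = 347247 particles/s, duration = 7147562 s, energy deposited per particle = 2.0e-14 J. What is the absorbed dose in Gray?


Total energy deposited = rate * time * E_per
  = 347247 * 7147562 * 2.0e-14 = 0.04963939 J
Dose = E_total / mass = 0.04963939 / 24.68
Dose = 0.00201132 Gy

0.0020 Gy


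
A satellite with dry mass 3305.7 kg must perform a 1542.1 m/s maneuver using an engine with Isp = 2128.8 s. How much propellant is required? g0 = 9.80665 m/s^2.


ve = Isp * g0 = 2128.8 * 9.80665 = 20876.396520 m/s
mass ratio = exp(dv/ve) = exp(1542.1/20876.396520) = 1.07666480
m_prop = m_dry * (mr - 1) = 3305.7 * (1.07666480 - 1)
m_prop = 253.4308 kg

253.4308 kg


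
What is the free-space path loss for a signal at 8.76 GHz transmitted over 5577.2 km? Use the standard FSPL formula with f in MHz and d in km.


f = 8.76 GHz = 8760.0000 MHz
d = 5577.2 km
FSPL = 32.44 + 20*log10(8760.0000) + 20*log10(5577.2)
FSPL = 32.44 + 78.8501 + 74.9283
FSPL = 186.2184 dB

186.2184 dB


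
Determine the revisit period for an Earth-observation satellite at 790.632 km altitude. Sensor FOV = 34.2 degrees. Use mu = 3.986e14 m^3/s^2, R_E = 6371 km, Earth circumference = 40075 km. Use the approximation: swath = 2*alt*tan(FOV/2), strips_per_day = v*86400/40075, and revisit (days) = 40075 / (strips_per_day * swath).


swath = 2*790.632*tan(0.2984513) = 486.4603 km
v = sqrt(mu/r) = 7460.4092 m/s = 7.4604 km/s
strips/day = v*86400/40075 = 7.4604*86400/40075 = 16.0843
coverage/day = strips * swath = 16.0843 * 486.4603 = 7824.3863 km
revisit = 40075 / 7824.3863 = 5.1218 days

5.1218 days


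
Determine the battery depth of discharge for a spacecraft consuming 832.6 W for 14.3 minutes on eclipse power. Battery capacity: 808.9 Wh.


E_used = P * t / 60 = 832.6 * 14.3 / 60 = 198.4363 Wh
DOD = E_used / E_total * 100 = 198.4363 / 808.9 * 100
DOD = 24.5316 %

24.5316 %


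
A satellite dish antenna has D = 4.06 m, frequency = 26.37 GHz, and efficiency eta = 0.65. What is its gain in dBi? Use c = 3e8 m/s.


lambda = c/f = 3e8 / 2.637e+10 = 0.01137656 m
G = eta*(pi*D/lambda)^2 = 0.65*(pi*4.06/0.01137656)^2
G = 817039.2483 (linear)
G = 10*log10(817039.2483) = 59.1224 dBi

59.1224 dBi


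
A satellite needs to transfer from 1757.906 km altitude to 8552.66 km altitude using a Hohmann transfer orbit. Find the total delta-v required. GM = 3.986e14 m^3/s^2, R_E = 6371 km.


r1 = 8128.9060 km = 8.128906e+06 m
r2 = 14923.6600 km = 1.492366e+07 m
dv1 = sqrt(mu/r1)*(sqrt(2*r2/(r1+r2)) - 1) = 965.4406 m/s
dv2 = sqrt(mu/r2)*(1 - sqrt(2*r1/(r1+r2))) = 827.9743 m/s
total dv = |dv1| + |dv2| = 965.4406 + 827.9743 = 1793.4149 m/s = 1.7934 km/s

1.7934 km/s


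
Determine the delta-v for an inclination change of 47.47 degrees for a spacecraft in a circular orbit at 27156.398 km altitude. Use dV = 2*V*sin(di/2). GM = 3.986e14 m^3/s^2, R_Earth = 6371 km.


r = 33527.3980 km = 3.3527398e+07 m
V = sqrt(mu/r) = 3448.0116 m/s
di = 47.47 deg = 0.8285078 rad
dV = 2*V*sin(di/2) = 2*3448.0116*sin(0.4142539)
dV = 2775.6980 m/s = 2.7757 km/s

2.7757 km/s


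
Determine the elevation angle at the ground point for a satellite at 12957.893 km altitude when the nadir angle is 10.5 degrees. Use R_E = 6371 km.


r = R_E + alt = 19328.8930 km
Law of sines in the satellite / Earth-center / ground-point triangle:
  sin(nadir)/R_E = sin(90 + el)/r  =>  cos(el) = (r/R_E)*sin(nadir)
cos(el) = (19328.8930 / 6371.0000) * sin(10.5 deg) = 0.552882
el = arccos(0.552882) = 56.4350 deg
(Earth-central angle = 90 - nadir - el = 23.0650 deg)

56.4350 degrees


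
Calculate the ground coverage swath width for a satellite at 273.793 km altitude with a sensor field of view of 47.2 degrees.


FOV = 47.2 deg = 0.8237954 rad
swath = 2 * alt * tan(FOV/2) = 2 * 273.793 * tan(0.4118977)
swath = 2 * 273.793 * 0.4368893
swath = 239.2344 km

239.2344 km


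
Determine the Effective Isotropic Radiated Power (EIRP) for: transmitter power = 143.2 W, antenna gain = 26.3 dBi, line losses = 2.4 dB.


Pt = 143.2 W = 21.5594 dBW
EIRP = Pt_dBW + Gt - losses = 21.5594 + 26.3 - 2.4 = 45.4594 dBW

45.4594 dBW


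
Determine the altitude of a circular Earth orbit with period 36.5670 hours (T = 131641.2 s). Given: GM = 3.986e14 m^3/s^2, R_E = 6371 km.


T = 131641.2 s
r = (mu*T^2/(4*pi^2))^(1/3) = (3.986e14 * 131641.2^2 / (4*pi^2))^(1/3)
r = 5.5931149e+07 m = 55931.1490 km
alt = r - R_E = 55931.1490 - 6371 = 49560.1490 km

49560.1490 km


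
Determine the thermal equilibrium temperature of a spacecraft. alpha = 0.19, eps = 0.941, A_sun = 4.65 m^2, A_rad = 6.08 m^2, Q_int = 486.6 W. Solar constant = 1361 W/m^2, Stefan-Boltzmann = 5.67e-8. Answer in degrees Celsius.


Numerator = alpha*S*A_sun + Q_int = 0.19*1361*4.65 + 486.6 = 1689.0435 W
Denominator = eps*sigma*A_rad = 0.941*5.67e-8*6.08 = 3.2439658e-07 W/K^4
T^4 = 5.2067242e+09 K^4
T = 268.6217 K = -4.5283 C

-4.5283 degrees Celsius


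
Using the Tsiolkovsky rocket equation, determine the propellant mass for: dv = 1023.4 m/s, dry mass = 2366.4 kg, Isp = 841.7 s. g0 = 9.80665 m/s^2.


ve = Isp * g0 = 841.7 * 9.80665 = 8254.257305 m/s
mass ratio = exp(dv/ve) = exp(1023.4/8254.257305) = 1.13199833
m_prop = m_dry * (mr - 1) = 2366.4 * (1.13199833 - 1)
m_prop = 312.3608 kg

312.3608 kg


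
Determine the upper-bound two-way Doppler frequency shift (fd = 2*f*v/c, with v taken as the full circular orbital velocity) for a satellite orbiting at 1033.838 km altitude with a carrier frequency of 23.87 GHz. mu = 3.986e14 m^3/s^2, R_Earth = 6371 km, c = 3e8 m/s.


r = 7.404838e+06 m
v = sqrt(mu/r) = 7336.8707 m/s (worst-case radial velocity)
f = 23.87 GHz = 2.387e+10 Hz
fd = 2*f*v/c = 2*2.387e+10*7336.8707/3.0e+08
fd = 1.1675407e+06 Hz

1.1675e+06 Hz


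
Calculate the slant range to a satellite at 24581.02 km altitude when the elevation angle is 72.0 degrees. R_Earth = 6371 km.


h = 24581.02 km, el = 72.0 deg
d = -R_E*sin(el) + sqrt((R_E*sin(el))^2 + 2*R_E*h + h^2)
d = -6371.0000*sin(1.2566) + sqrt((6371.0000*0.9510565)^2 + 2*6371.0000*24581.02 + 24581.02^2)
d = 24830.1630 km

24830.1630 km


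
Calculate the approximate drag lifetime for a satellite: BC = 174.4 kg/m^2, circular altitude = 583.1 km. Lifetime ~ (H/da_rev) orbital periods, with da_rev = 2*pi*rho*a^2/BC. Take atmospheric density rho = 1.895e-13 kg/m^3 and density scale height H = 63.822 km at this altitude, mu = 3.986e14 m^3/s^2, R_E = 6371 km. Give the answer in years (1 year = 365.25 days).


a = R_E + alt = 6954.1000 km = 6.9541e+06 m
da_rev = 2*pi*rho*a^2/BC = 2*pi*1.895e-13*(6.9541e+06)^2/174.4 = 0.330160007 m per revolution
N = H/da_rev = 63822.0000 m / 0.330160007 m = 193306.2716 revolutions
P = 2*pi*sqrt(a^3/mu) = 5771.2863 s
lifetime = N*P = 193306.2716 * 5771.2863 = 1.1156258e+09 s = 12912.3361 days
years = 12912.3361 / 365.25 = 35.3520 years

35.3520 years


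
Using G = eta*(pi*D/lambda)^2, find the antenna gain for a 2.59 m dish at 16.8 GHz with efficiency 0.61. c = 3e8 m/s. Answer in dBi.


lambda = c/f = 3e8 / 1.68e+10 = 0.01785714 m
G = eta*(pi*D/lambda)^2 = 0.61*(pi*2.59/0.01785714)^2
G = 126649.9908 (linear)
G = 10*log10(126649.9908) = 51.0261 dBi

51.0261 dBi


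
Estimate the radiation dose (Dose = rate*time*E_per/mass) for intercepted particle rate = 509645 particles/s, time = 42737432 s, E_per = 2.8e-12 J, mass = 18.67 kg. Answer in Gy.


Total energy deposited = rate * time * E_per
  = 509645 * 42737432 * 2.8e-12 = 60.9866 J
Dose = E_total / mass = 60.9866 / 18.67
Dose = 3.2666 Gy

3.2666 Gy


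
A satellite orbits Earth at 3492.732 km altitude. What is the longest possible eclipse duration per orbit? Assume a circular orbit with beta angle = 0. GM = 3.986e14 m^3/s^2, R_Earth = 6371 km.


r = 9863.7320 km
T = 162.4882 min
Eclipse fraction = arcsin(R_E/r)/pi = arcsin(6371.0000/9863.7320)/pi
= arcsin(0.6459016)/pi = 0.2235184
Eclipse duration = 0.2235184 * 162.4882 = 36.3191 min

36.3191 minutes


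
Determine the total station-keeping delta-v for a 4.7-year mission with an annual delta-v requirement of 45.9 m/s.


dV = rate * years = 45.9 * 4.7
dV = 215.7300 m/s

215.7300 m/s


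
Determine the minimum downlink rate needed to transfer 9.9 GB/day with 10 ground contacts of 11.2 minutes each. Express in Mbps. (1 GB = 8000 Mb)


total contact time = 10 * 11.2 * 60 = 6720.0000 s
data = 9.9 GB = 79200.0000 Mb
rate = 79200.0000 / 6720.0000 = 11.7857 Mbps

11.7857 Mbps


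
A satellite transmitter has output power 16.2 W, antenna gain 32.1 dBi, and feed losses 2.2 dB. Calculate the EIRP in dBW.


Pt = 16.2 W = 12.0952 dBW
EIRP = Pt_dBW + Gt - losses = 12.0952 + 32.1 - 2.2 = 41.9952 dBW

41.9952 dBW


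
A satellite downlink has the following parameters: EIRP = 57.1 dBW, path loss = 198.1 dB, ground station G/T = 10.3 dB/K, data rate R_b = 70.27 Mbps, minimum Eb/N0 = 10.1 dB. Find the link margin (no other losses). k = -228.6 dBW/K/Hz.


C/N0 = EIRP - FSPL + G/T - k = 57.1 - 198.1 + 10.3 - (-228.6)
C/N0 = 97.9000 dB-Hz
R_b = 70.27 Mbps = 7.027e+07 bps -> 10*log10(R_b) = 78.4677 dB-Hz
Eb/N0 = C/N0 - 10*log10(R_b) = 97.9000 - 78.4677 = 19.4323 dB
Margin = Eb/N0 - Eb/N0_req = 19.4323 - 10.1 = 9.3323 dB (link closes)

9.3323 dB


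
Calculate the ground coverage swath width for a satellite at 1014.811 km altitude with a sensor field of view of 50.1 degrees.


FOV = 50.1 deg = 0.87441 rad
swath = 2 * alt * tan(FOV/2) = 2 * 1014.811 * tan(0.437205)
swath = 2 * 1014.811 * 0.4673705
swath = 948.5855 km

948.5855 km


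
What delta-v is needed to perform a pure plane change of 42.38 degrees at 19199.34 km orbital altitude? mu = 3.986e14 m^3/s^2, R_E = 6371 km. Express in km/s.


r = 25570.3400 km = 2.557034e+07 m
V = sqrt(mu/r) = 3948.2114 m/s
di = 42.38 deg = 0.7396705 rad
dV = 2*V*sin(di/2) = 2*3948.2114*sin(0.3698353)
dV = 2854.2555 m/s = 2.8543 km/s

2.8543 km/s


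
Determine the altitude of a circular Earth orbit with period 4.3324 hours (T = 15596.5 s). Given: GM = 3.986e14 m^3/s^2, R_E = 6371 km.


T = 15596.5 s
r = (mu*T^2/(4*pi^2))^(1/3) = (3.986e14 * 15596.5^2 / (4*pi^2))^(1/3)
r = 1.349203e+07 m = 13492.0296 km
alt = r - R_E = 13492.0296 - 6371 = 7121.0296 km

7121.0296 km


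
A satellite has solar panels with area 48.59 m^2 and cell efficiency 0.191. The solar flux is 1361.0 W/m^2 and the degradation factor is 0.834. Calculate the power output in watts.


P = area * eta * S * degradation
P = 48.59 * 0.191 * 1361.0 * 0.834
P = 10534.2699 W

10534.2699 W


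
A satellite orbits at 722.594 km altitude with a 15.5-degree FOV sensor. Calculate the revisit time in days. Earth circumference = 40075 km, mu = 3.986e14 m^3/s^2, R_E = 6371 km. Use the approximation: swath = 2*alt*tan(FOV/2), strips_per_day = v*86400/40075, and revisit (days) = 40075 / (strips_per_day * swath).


swath = 2*722.594*tan(0.135263) = 196.6815 km
v = sqrt(mu/r) = 7496.1019 m/s = 7.4961 km/s
strips/day = v*86400/40075 = 7.4961*86400/40075 = 16.1613
coverage/day = strips * swath = 16.1613 * 196.6815 = 3178.6236 km
revisit = 40075 / 3178.6236 = 12.6077 days

12.6077 days


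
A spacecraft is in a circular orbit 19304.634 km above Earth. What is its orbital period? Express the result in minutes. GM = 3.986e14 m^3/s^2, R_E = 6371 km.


r = 25675.6340 km = 2.5675634e+07 m
T = 2*pi*sqrt(r^3/mu) = 2*pi*sqrt(1.6926358e+22 / 3.986e14)
T = 40944.2562 s = 682.4043 min

682.4043 minutes


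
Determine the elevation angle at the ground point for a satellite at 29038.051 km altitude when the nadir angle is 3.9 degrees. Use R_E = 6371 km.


r = R_E + alt = 35409.0510 km
Law of sines in the satellite / Earth-center / ground-point triangle:
  sin(nadir)/R_E = sin(90 + el)/r  =>  cos(el) = (r/R_E)*sin(nadir)
cos(el) = (35409.0510 / 6371.0000) * sin(3.9 deg) = 0.3780187
el = arccos(0.3780187) = 67.7890 deg
(Earth-central angle = 90 - nadir - el = 18.3110 deg)

67.7890 degrees


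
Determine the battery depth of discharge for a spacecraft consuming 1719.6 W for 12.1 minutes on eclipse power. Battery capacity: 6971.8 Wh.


E_used = P * t / 60 = 1719.6 * 12.1 / 60 = 346.7860 Wh
DOD = E_used / E_total * 100 = 346.7860 / 6971.8 * 100
DOD = 4.9741 %

4.9741 %


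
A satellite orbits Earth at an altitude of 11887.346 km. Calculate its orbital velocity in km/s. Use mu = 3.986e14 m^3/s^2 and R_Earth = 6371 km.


r = R_E + alt = 6371.0 + 11887.346 = 18258.3460 km = 1.8258346e+07 m
v = sqrt(mu/r) = sqrt(3.986e14 / 1.8258346e+07) = 4672.3776 m/s = 4.6724 km/s

4.6724 km/s


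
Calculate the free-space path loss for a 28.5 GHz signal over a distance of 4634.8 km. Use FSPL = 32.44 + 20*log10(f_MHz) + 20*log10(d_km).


f = 28.5 GHz = 28500.0000 MHz
d = 4634.8 km
FSPL = 32.44 + 20*log10(28500.0000) + 20*log10(4634.8)
FSPL = 32.44 + 89.0969 + 73.3206
FSPL = 194.8575 dB

194.8575 dB


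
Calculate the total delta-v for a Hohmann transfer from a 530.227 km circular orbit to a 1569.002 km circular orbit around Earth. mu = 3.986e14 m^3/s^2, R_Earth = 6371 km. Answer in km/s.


r1 = 6901.2270 km = 6.901227e+06 m
r2 = 7940.0020 km = 7.940002e+06 m
dv1 = sqrt(mu/r1)*(sqrt(2*r2/(r1+r2)) - 1) = 261.4688 m/s
dv2 = sqrt(mu/r2)*(1 - sqrt(2*r1/(r1+r2))) = 252.4567 m/s
total dv = |dv1| + |dv2| = 261.4688 + 252.4567 = 513.9255 m/s = 0.5139255 km/s

0.5139 km/s


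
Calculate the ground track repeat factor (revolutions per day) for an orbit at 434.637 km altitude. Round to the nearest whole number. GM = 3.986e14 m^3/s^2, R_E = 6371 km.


r = 6.805637e+06 m
T = 2*pi*sqrt(r^3/mu) = 5587.4596 s = 93.1243 min
revs/day = 1440 / 93.1243 = 15.4632
Rounded: 15 revolutions per day

15 revolutions per day


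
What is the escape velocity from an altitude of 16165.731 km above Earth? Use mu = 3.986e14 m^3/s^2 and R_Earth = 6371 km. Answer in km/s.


r = 6371.0 + 16165.731 = 22536.7310 km = 2.2536731e+07 m
v_esc = sqrt(2*mu/r) = sqrt(2*3.986e14 / 2.2536731e+07)
v_esc = 5947.5511 m/s = 5.9476 km/s

5.9476 km/s


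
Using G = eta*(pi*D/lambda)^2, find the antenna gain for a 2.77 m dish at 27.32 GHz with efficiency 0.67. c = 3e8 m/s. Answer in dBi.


lambda = c/f = 3e8 / 2.732e+10 = 0.01098097 m
G = eta*(pi*D/lambda)^2 = 0.67*(pi*2.77/0.01098097)^2
G = 420777.9436 (linear)
G = 10*log10(420777.9436) = 56.2405 dBi

56.2405 dBi


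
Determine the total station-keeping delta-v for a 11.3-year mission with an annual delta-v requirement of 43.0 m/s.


dV = rate * years = 43.0 * 11.3
dV = 485.9000 m/s

485.9000 m/s


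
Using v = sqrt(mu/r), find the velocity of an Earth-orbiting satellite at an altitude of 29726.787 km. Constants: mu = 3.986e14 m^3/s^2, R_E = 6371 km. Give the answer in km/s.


r = R_E + alt = 6371.0 + 29726.787 = 36097.7870 km = 3.6097787e+07 m
v = sqrt(mu/r) = sqrt(3.986e14 / 3.6097787e+07) = 3322.9848 m/s = 3.3230 km/s

3.3230 km/s


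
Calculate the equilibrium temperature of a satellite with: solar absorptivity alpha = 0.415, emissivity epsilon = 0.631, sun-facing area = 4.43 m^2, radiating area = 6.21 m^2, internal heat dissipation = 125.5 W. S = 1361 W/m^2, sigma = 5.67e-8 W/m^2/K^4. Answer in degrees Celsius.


Numerator = alpha*S*A_sun + Q_int = 0.415*1361*4.43 + 125.5 = 2627.6304 W
Denominator = eps*sigma*A_rad = 0.631*5.67e-8*6.21 = 2.2217952e-07 W/K^4
T^4 = 1.182661e+10 K^4
T = 329.7730 K = 56.6230 C

56.6230 degrees Celsius


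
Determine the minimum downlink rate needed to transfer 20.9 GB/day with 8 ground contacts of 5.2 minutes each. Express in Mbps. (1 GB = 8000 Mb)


total contact time = 8 * 5.2 * 60 = 2496.0000 s
data = 20.9 GB = 167200.0000 Mb
rate = 167200.0000 / 2496.0000 = 66.9872 Mbps

66.9872 Mbps


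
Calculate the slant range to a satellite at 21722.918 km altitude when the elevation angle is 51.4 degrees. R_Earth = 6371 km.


h = 21722.918 km, el = 51.4 deg
d = -R_E*sin(el) + sqrt((R_E*sin(el))^2 + 2*R_E*h + h^2)
d = -6371.0000*sin(0.8970992) + sqrt((6371.0000*0.7815205)^2 + 2*6371.0000*21722.918 + 21722.918^2)
d = 22832.2562 km

22832.2562 km


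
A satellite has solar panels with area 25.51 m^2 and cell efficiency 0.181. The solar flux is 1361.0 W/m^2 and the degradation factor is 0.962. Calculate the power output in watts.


P = area * eta * S * degradation
P = 25.51 * 0.181 * 1361.0 * 0.962
P = 6045.3609 W

6045.3609 W


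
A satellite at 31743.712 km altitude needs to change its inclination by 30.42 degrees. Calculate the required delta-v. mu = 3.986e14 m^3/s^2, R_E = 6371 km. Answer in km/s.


r = 38114.7120 km = 3.8114712e+07 m
V = sqrt(mu/r) = 3233.8683 m/s
di = 30.42 deg = 0.5309292 rad
dV = 2*V*sin(di/2) = 2*3233.8683*sin(0.2654646)
dV = 1696.8599 m/s = 1.6969 km/s

1.6969 km/s


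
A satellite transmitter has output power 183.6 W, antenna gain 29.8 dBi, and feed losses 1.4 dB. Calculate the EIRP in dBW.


Pt = 183.6 W = 22.6387 dBW
EIRP = Pt_dBW + Gt - losses = 22.6387 + 29.8 - 1.4 = 51.0387 dBW

51.0387 dBW


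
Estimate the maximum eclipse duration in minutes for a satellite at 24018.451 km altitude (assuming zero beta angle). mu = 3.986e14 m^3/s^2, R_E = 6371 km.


r = 30389.4510 km
T = 878.7073 min
Eclipse fraction = arcsin(R_E/r)/pi = arcsin(6371.0000/30389.4510)/pi
= arcsin(0.2096451)/pi = 0.06723087
Eclipse duration = 0.06723087 * 878.7073 = 59.0763 min

59.0763 minutes


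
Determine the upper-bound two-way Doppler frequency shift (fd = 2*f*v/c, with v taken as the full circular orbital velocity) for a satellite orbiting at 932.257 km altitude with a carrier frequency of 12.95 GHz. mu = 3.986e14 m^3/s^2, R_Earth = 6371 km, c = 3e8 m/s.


r = 7.303257e+06 m
v = sqrt(mu/r) = 7387.7188 m/s (worst-case radial velocity)
f = 12.95 GHz = 1.295e+10 Hz
fd = 2*f*v/c = 2*1.295e+10*7387.7188/3.0e+08
fd = 637806.3881 Hz

637806.3881 Hz


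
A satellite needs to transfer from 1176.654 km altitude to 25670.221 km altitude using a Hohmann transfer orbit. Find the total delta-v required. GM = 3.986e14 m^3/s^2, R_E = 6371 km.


r1 = 7547.6540 km = 7.547654e+06 m
r2 = 32041.2210 km = 3.2041221e+07 m
dv1 = sqrt(mu/r1)*(sqrt(2*r2/(r1+r2)) - 1) = 1978.6981 m/s
dv2 = sqrt(mu/r2)*(1 - sqrt(2*r1/(r1+r2))) = 1349.1172 m/s
total dv = |dv1| + |dv2| = 1978.6981 + 1349.1172 = 3327.8153 m/s = 3.3278 km/s

3.3278 km/s


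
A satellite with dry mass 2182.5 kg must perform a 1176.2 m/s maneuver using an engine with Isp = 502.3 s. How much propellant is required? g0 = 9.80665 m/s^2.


ve = Isp * g0 = 502.3 * 9.80665 = 4925.880295 m/s
mass ratio = exp(dv/ve) = exp(1176.2/4925.880295) = 1.26969873
m_prop = m_dry * (mr - 1) = 2182.5 * (1.26969873 - 1)
m_prop = 588.6175 kg

588.6175 kg


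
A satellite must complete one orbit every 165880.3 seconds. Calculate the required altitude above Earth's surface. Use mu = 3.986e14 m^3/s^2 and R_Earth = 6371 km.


T = 165880.3 s
r = (mu*T^2/(4*pi^2))^(1/3) = (3.986e14 * 165880.3^2 / (4*pi^2))^(1/3)
r = 6.5251284e+07 m = 65251.2838 km
alt = r - R_E = 65251.2838 - 6371 = 58880.2838 km

58880.2838 km


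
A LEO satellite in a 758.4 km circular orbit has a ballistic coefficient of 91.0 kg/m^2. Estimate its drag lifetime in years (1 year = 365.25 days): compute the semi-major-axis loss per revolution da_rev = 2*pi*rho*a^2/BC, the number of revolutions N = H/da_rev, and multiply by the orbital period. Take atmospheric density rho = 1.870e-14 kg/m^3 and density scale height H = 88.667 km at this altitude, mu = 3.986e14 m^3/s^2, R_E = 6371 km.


a = R_E + alt = 7129.4000 km = 7.1294e+06 m
da_rev = 2*pi*rho*a^2/BC = 2*pi*1.870e-14*(7.1294e+06)^2/91.0 = 0.065627528 m per revolution
N = H/da_rev = 88667.0000 m / 0.065627528 m = 1.3510641e+06 revolutions
P = 2*pi*sqrt(a^3/mu) = 5990.8810 s
lifetime = N*P = 1.3510641e+06 * 5990.8810 = 8.0940645e+09 s = 93681.3024 days
years = 93681.3024 / 365.25 = 256.4854 years

256.4854 years


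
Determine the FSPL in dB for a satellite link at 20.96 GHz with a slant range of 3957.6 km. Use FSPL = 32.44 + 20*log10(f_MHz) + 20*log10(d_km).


f = 20.96 GHz = 20960.0000 MHz
d = 3957.6 km
FSPL = 32.44 + 20*log10(20960.0000) + 20*log10(3957.6)
FSPL = 32.44 + 86.4278 + 71.9486
FSPL = 190.8165 dB

190.8165 dB


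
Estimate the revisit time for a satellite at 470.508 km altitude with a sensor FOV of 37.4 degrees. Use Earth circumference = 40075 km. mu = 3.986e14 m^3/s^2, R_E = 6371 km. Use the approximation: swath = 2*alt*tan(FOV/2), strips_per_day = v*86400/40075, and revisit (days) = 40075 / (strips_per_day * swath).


swath = 2*470.508*tan(0.3263766) = 318.5163 km
v = sqrt(mu/r) = 7632.9555 m/s = 7.6330 km/s
strips/day = v*86400/40075 = 7.6330*86400/40075 = 16.4563
coverage/day = strips * swath = 16.4563 * 318.5163 = 5241.6095 km
revisit = 40075 / 5241.6095 = 7.6456 days

7.6456 days


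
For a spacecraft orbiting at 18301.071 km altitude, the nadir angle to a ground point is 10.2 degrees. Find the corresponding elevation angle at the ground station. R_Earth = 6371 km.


r = R_E + alt = 24672.0710 km
Law of sines in the satellite / Earth-center / ground-point triangle:
  sin(nadir)/R_E = sin(90 + el)/r  =>  cos(el) = (r/R_E)*sin(nadir)
cos(el) = (24672.0710 / 6371.0000) * sin(10.2 deg) = 0.685771
el = arccos(0.685771) = 46.7037 deg
(Earth-central angle = 90 - nadir - el = 33.0963 deg)

46.7037 degrees


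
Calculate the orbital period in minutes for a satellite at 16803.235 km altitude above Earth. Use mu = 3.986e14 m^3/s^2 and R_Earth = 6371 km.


r = 23174.2350 km = 2.3174235e+07 m
T = 2*pi*sqrt(r^3/mu) = 2*pi*sqrt(1.2445611e+22 / 3.986e14)
T = 35109.0704 s = 585.1512 min

585.1512 minutes


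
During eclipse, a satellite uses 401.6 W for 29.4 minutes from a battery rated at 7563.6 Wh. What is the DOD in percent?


E_used = P * t / 60 = 401.6 * 29.4 / 60 = 196.7840 Wh
DOD = E_used / E_total * 100 = 196.7840 / 7563.6 * 100
DOD = 2.6017 %

2.6017 %


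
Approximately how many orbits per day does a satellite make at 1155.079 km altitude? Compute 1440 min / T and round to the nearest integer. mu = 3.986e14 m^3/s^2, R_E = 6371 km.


r = 7.526079e+06 m
T = 2*pi*sqrt(r^3/mu) = 6497.7707 s = 108.2962 min
revs/day = 1440 / 108.2962 = 13.2969
Rounded: 13 revolutions per day

13 revolutions per day


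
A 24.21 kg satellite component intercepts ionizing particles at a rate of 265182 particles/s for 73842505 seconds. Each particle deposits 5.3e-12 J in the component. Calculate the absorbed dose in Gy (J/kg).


Total energy deposited = rate * time * E_per
  = 265182 * 73842505 * 5.3e-12 = 103.7830 J
Dose = E_total / mass = 103.7830 / 24.21
Dose = 4.2868 Gy

4.2868 Gy


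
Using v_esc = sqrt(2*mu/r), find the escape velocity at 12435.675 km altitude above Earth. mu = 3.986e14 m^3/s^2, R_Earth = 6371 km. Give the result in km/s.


r = 6371.0 + 12435.675 = 18806.6750 km = 1.8806675e+07 m
v_esc = sqrt(2*mu/r) = sqrt(2*3.986e14 / 1.8806675e+07)
v_esc = 6510.6993 m/s = 6.5107 km/s

6.5107 km/s


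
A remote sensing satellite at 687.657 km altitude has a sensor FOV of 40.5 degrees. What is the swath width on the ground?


FOV = 40.5 deg = 0.7068583 rad
swath = 2 * alt * tan(FOV/2) = 2 * 687.657 * tan(0.3534292)
swath = 2 * 687.657 * 0.3689195
swath = 507.3801 km

507.3801 km


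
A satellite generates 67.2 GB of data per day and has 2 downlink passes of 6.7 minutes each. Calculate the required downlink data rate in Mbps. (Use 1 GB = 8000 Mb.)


total contact time = 2 * 6.7 * 60 = 804.0000 s
data = 67.2 GB = 537600.0000 Mb
rate = 537600.0000 / 804.0000 = 668.6567 Mbps

668.6567 Mbps


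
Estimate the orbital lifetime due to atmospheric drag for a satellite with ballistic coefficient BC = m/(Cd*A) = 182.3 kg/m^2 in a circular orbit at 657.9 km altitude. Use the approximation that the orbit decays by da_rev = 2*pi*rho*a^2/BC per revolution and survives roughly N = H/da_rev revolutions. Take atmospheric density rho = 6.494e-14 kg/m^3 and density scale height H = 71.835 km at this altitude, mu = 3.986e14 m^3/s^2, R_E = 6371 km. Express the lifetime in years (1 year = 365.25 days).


a = R_E + alt = 7028.9000 km = 7.0289e+06 m
da_rev = 2*pi*rho*a^2/BC = 2*pi*6.494e-14*(7.0289e+06)^2/182.3 = 0.110580924 m per revolution
N = H/da_rev = 71835.0000 m / 0.110580924 m = 649614.7581 revolutions
P = 2*pi*sqrt(a^3/mu) = 5864.6523 s
lifetime = N*P = 649614.7581 * 5864.6523 = 3.8097647e+09 s = 44094.4986 days
years = 44094.4986 / 365.25 = 120.7242 years

120.7242 years


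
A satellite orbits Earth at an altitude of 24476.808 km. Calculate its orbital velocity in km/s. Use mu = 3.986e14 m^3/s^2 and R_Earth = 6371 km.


r = R_E + alt = 6371.0 + 24476.808 = 30847.8080 km = 3.0847808e+07 m
v = sqrt(mu/r) = sqrt(3.986e14 / 3.0847808e+07) = 3594.6490 m/s = 3.5946 km/s

3.5946 km/s


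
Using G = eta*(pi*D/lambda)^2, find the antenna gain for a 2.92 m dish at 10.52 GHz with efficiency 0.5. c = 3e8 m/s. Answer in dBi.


lambda = c/f = 3e8 / 1.052e+10 = 0.02851711 m
G = eta*(pi*D/lambda)^2 = 0.5*(pi*2.92/0.02851711)^2
G = 51739.7615 (linear)
G = 10*log10(51739.7615) = 47.1382 dBi

47.1382 dBi


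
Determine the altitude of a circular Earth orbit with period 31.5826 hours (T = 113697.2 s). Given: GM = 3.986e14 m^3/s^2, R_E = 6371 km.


T = 113697.2 s
r = (mu*T^2/(4*pi^2))^(1/3) = (3.986e14 * 113697.2^2 / (4*pi^2))^(1/3)
r = 5.0725426e+07 m = 50725.4255 km
alt = r - R_E = 50725.4255 - 6371 = 44354.4255 km

44354.4255 km


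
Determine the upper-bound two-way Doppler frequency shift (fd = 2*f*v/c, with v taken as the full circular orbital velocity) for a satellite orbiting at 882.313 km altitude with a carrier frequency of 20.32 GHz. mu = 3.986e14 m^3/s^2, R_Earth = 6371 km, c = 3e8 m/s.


r = 7.253313e+06 m
v = sqrt(mu/r) = 7413.1099 m/s (worst-case radial velocity)
f = 20.32 GHz = 2.032e+10 Hz
fd = 2*f*v/c = 2*2.032e+10*7413.1099/3.0e+08
fd = 1.0042293e+06 Hz

1.0042e+06 Hz
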